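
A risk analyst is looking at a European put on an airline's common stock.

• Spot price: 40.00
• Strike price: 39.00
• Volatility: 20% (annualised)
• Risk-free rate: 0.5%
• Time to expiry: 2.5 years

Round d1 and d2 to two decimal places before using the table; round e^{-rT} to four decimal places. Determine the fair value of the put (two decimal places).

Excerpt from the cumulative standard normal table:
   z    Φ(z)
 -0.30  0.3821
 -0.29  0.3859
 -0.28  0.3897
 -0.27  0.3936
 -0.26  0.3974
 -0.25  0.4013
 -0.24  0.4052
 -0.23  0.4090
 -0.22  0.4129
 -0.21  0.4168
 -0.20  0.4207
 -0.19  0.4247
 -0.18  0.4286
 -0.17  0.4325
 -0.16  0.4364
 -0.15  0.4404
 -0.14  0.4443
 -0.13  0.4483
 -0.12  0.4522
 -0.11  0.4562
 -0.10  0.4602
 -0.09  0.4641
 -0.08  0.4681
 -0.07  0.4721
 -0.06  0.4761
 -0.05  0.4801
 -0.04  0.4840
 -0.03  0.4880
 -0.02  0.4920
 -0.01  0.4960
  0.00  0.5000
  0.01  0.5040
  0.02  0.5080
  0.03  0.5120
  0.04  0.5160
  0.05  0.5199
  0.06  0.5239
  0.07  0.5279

T = 2.5;  σ√T = 0.3162
d₁ = [ln(40/39) + (0.005 + 0.2²/2)·2.5] / 0.3162 = [0.0253 + 0.0625] / 0.3162 = 0.2777 ≈ 0.28
d₂ = d₁ − σ√T = 0.2777 − 0.3162 = -0.0385 ≈ -0.04
exp(−rT) = exp(−0.005·2.5) = 0.9876
P = 39·0.9876·N(0.04) − 40·N(-0.28) = 39·0.9876·0.5160 − 40·0.3897 = 19.8745 − 15.5880 = 4.2865

4.29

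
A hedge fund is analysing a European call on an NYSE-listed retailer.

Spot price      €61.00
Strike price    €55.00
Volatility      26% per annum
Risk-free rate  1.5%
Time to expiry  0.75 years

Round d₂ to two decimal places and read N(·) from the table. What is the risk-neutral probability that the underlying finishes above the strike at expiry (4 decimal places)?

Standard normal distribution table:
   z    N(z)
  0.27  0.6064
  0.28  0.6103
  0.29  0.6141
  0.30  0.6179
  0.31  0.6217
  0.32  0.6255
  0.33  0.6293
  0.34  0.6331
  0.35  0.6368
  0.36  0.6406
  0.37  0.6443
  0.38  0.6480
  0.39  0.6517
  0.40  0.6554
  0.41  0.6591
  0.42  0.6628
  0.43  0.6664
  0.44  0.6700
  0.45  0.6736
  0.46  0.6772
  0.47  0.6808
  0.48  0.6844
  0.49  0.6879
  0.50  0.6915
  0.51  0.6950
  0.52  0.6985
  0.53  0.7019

σ√T = 0.26 × 0.8660 = 0.2252
ln(S/K) + (r + σ²/2)T = ln(61/55) + (0.015 + 0.26²/2)·0.75 = 0.1035 + 0.0366 = 0.1401
d₁ = 0.1401 / 0.2252 = 0.6224 → 0.62
d₂ = d₁ − σ√T = 0.6224 − 0.2252 = 0.3972 → 0.40
Pr(exercise) under Q = N(d₂) = 0.6554

0.6554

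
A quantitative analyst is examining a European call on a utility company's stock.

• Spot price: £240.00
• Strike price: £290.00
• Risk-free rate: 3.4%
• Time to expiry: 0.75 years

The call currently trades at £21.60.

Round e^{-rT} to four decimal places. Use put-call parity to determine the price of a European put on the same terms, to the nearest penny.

£64.29

e^(−rT) = e^(−0.034·0.75) = 0.9748
Put-call parity: C − P = S − K·e^(−rT) = 240 − 290·0.9748 = 240 − 282.6920 = -42.6920
P = C − (C − P) = 21.60 − (-42.6920) = 64.2920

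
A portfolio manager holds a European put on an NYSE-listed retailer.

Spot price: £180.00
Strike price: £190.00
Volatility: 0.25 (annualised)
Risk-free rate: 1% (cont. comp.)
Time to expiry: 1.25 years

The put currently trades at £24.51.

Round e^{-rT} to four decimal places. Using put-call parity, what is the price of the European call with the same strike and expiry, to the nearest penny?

£16.87

exp(−rT) = exp(−0.01·1.25) = 0.9876
Put-call parity: C − P = S − K·e^(−rT) = 180 − 190·0.9876 = 180 − 187.6440 = -7.6440
C = P + (C − P) = 24.51 + (-7.6440) = 16.8660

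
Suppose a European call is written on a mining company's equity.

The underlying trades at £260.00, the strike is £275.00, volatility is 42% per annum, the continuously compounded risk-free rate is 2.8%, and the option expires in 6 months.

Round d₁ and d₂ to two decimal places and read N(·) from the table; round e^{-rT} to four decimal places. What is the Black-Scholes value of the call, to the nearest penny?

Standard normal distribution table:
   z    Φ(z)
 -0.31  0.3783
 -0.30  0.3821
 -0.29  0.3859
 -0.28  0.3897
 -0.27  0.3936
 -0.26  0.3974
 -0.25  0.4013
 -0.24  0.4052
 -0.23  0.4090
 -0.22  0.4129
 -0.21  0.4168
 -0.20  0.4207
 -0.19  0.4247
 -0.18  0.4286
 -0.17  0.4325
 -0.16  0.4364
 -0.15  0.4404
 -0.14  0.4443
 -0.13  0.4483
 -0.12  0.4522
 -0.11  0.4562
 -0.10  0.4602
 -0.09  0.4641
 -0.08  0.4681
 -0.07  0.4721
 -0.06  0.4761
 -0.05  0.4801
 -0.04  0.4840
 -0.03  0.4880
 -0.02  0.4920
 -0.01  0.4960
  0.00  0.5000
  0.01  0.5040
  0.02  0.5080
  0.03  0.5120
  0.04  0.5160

£26.39

σ√T = 0.42 × 0.7071 = 0.2970
ln(S/K) + (r + σ²/2)T = ln(260/275) + (0.028 + 0.42²/2)·0.5 = -0.0561 + 0.0581 = 0.0020
d₁ = 0.0020 / 0.2970 = 0.0068 → 0.01
d₂ = d₁ − σ√T = 0.0068 − 0.2970 = -0.2902 → -0.29
e^(−rT) = e^(−0.028·0.5) = 0.9861
C = 260·N(0.01) − 275·0.9861·N(-0.29) = 260·0.5040 − 275·0.9861·0.3859 = 131.0400 − 104.6474 = 26.3926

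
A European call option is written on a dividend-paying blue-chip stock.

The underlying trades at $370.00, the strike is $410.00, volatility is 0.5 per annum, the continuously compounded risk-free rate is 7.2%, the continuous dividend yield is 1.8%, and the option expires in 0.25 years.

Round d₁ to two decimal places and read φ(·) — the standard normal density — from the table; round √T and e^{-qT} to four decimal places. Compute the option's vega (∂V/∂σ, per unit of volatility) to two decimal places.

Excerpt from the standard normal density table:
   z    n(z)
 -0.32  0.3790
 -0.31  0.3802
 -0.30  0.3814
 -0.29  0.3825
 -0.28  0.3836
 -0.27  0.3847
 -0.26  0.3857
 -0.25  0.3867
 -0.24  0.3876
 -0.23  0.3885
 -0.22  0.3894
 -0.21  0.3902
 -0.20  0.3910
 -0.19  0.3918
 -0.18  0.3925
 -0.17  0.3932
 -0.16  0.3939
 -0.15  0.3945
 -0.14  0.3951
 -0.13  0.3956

σ√T = 0.5 × 0.5000 = 0.2500
d₁ = [ln(370/410) + (0.072 − 0.018 + ½·0.5²)·0.25] / (σ√T) = (-0.1027 + 0.0447) / 0.2500 = -0.2316 ⇒ -0.23
√T = √0.25 = 0.5000
φ(d₁) = φ(-0.23) = 0.3885
exp(−qT) = exp(−0.018·0.25) = 0.9955
vega = S·exp(−qT)·φ(d₁)·√T = 370·0.9955·0.3885·0.5000 = 71.5491

71.55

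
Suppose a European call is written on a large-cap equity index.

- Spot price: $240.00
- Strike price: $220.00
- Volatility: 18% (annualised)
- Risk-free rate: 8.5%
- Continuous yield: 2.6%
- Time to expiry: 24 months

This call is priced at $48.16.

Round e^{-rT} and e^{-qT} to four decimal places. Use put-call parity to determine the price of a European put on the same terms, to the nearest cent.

$5.94

e^(−qT) = e^(−0.026·2) = 0.9493;  e^(−rT) = e^(−0.085·2) = 0.8437
Put-call parity: C − P = S·e^(−qT) − K·e^(−rT) = 240·0.9493 − 220·0.8437 = 227.8320 − 185.6140 = 42.2180
P = C − (C − P) = 48.16 − (42.2180) = 5.9420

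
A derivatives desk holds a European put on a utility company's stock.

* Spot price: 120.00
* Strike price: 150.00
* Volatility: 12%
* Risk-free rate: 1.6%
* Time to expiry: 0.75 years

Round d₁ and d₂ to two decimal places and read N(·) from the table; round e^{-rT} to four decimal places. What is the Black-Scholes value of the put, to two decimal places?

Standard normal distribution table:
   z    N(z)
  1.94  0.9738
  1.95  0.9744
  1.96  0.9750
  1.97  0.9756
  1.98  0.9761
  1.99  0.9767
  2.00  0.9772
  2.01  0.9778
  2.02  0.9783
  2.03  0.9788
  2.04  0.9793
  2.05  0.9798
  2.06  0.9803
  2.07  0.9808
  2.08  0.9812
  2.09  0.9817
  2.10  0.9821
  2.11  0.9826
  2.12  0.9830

σ√T = 0.12 × 0.8660 = 0.1039
d₁ = [ln(120/150) + (0.016 + 0.12²/2)·0.75] / 0.1039 = [-0.2231 + 0.0174] / 0.1039 = -1.9798 → -1.98
d₂ = d₁ − σ√T = -1.9798 − 0.1039 = -2.0837 → -2.08
exp(−rT) = exp(−0.016·0.75) = 0.9881
P = 150·0.9881·N(2.08) − 120·N(1.98) = 150·0.9881·0.9812 − 120·0.9761 = 145.4286 − 117.1320 = 28.2966

28.30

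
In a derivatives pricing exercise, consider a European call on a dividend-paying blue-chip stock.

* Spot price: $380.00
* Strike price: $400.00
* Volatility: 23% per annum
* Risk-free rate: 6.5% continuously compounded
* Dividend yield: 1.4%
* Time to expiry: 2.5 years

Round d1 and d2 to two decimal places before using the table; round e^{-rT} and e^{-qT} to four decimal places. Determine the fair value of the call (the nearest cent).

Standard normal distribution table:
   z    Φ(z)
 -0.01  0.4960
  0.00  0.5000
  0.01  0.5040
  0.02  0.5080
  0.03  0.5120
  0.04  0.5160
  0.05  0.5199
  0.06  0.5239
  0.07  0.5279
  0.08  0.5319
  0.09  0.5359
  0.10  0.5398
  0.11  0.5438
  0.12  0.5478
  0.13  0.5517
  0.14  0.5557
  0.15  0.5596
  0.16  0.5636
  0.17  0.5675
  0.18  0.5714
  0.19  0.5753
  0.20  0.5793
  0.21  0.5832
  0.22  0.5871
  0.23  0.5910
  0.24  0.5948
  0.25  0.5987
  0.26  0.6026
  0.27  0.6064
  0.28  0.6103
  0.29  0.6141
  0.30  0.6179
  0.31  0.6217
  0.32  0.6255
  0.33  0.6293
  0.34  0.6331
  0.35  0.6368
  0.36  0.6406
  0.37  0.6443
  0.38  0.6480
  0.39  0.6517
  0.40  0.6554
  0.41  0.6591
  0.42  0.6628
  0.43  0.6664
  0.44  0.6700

$65.05

σ√T = 0.23·√2.5 = 0.3637
ln(S/K) + (r − q + σ²/2)T = ln(380/400) + (0.065 − 0.014 + 0.23²/2)·2.5 = -0.0513 + 0.1936 = 0.1423
d₁ = 0.1423 / 0.3637 = 0.3914 which rounds to 0.39
d₂ = d₁ − σ√T = 0.3914 − 0.3637 = 0.0277 which rounds to 0.03
exp(−qT) = exp(−0.014·2.5) = 0.9656;  exp(−rT) = exp(−0.065·2.5) = 0.8500
N(d₁) = N(0.39) = 0.6517;  N(d₂) = N(0.03) = 0.5120
C = 380·0.9656·0.6517 − 400·0.8500·0.5120 = 239.1270 − 174.0800 = 65.0470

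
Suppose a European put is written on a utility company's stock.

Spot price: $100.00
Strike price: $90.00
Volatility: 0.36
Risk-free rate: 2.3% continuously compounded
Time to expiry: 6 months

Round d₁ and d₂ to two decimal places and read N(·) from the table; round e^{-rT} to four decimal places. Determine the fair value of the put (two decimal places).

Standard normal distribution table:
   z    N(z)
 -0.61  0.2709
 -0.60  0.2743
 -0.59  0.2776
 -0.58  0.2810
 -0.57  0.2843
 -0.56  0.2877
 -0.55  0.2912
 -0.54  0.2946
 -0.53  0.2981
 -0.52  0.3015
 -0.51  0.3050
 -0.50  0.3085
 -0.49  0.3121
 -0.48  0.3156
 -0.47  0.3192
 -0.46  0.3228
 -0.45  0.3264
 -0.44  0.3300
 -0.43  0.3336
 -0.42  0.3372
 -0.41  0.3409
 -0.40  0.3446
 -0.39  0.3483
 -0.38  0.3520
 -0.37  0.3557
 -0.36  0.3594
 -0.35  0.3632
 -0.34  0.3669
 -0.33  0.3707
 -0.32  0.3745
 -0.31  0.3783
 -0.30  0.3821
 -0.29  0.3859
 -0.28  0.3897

σ√T = 0.36·√0.5 = 0.2546
d₁ = [ln(100/90) + (0.023 + 0.36²/2)·0.5] / 0.2546 = [0.1054 + 0.0439] / 0.2546 = 0.5864 ≈ 0.59
d₂ = d₁ − σ√T = 0.5864 − 0.2546 = 0.3318 ≈ 0.33
exp(−rT) = exp(−0.023·0.5) = 0.9886
N(−d₂) = N(-0.33) = 0.3707;  N(−d₁) = N(-0.59) = 0.2776
P = 90·0.9886·0.3707 − 100·0.2776 = 32.9827 − 27.7600 = 5.2227

$5.22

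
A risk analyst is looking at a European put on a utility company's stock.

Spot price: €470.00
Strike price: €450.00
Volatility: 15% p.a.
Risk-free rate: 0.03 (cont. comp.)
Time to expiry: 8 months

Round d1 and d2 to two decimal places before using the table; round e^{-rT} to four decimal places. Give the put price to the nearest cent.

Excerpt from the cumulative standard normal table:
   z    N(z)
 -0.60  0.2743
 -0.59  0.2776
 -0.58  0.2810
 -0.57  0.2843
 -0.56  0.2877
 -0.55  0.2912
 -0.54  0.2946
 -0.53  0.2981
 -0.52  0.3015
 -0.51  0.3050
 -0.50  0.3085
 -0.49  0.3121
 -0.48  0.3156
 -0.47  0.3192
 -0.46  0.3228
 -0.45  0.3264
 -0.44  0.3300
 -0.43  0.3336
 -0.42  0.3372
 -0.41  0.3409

σ√T = 0.15 × 0.8165 = 0.1225
d₁ = [ln(470/450) + (0.03 + 0.15²/2)·0.6667] / 0.1225 = [0.0435 + 0.0275] / 0.1225 = 0.5796 which rounds to 0.58
d₂ = d₁ − σ√T = 0.5796 − 0.1225 = 0.4571 which rounds to 0.46
exp(−rT) = exp(−0.03·0.6667) = 0.9802
N(−d₂) = N(-0.46) = 0.3228;  N(−d₁) = N(-0.58) = 0.2810
P = 450·0.9802·0.3228 − 470·0.2810 = 142.3839 − 132.0700 = 10.3139

€10.31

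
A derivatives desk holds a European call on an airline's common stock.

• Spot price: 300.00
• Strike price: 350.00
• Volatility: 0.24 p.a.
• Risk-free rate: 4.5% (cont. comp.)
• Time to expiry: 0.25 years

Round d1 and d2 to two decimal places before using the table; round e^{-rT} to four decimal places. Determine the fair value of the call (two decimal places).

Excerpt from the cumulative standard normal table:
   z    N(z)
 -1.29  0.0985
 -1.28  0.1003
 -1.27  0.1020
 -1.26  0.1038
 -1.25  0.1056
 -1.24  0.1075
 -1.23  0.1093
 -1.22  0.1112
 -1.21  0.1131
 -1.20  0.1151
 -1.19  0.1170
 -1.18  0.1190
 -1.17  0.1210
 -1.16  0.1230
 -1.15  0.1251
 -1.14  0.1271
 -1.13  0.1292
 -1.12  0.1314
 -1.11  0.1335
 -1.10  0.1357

σ√T = 0.24·√0.25 = 0.1200
d₁ = [ln(300/350) + (0.045 + ½·0.24²)·0.25] / (σ√T) = (-0.1542 + 0.0185) / 0.1200 = -1.1308 which rounds to -1.13
d₂ = -1.1308 − 0.1200 = -1.2508 which rounds to -1.25
e^(−rT) = e^(−0.045·0.25) = 0.9888
C = 300·N(-1.13) − 350·0.9888·N(-1.25) = 300·0.1292 − 350·0.9888·0.1056 = 38.7600 − 36.5460 = 2.2140

2.21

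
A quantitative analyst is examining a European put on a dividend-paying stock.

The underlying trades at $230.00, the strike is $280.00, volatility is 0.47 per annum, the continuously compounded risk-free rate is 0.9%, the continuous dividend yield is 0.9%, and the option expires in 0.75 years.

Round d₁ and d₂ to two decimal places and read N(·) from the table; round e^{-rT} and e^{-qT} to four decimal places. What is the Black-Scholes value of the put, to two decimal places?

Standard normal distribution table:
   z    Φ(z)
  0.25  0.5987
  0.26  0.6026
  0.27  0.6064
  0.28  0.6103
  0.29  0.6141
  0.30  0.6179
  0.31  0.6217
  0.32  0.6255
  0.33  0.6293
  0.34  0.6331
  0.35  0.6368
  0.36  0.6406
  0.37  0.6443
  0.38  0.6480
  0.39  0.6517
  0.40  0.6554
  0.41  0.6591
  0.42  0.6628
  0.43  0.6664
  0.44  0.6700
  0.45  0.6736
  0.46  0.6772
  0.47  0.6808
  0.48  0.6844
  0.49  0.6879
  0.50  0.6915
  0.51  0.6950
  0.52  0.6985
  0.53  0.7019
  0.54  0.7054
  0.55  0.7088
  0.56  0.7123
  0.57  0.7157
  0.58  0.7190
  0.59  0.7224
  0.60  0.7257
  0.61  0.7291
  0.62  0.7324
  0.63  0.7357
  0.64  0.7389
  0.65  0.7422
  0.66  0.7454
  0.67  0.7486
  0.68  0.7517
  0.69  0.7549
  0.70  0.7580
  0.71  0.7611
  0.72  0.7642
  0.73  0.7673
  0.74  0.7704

$70.53

σ√T = 0.47 × 0.8660 = 0.4070
ln(S/K) + (r − q + σ²/2)T = ln(230/280) + (0.009 − 0.009 + 0.47²/2)·0.75 = -0.1967 + 0.0828 = -0.1139
d₁ = -0.1139 / 0.4070 = -0.2798 which rounds to -0.28
d₂ = d₁ − σ√T = -0.2798 − 0.4070 = -0.6868 which rounds to -0.69
e^(−qT) = e^(−0.009·0.75) = 0.9933;  e^(−rT) = e^(−0.009·0.75) = 0.9933
N(−d₂) = N(0.69) = 0.7549;  N(−d₁) = N(0.28) = 0.6103
P = 280·0.9933·0.7549 − 230·0.9933·0.6103 = 209.9558 − 139.4285 = 70.5273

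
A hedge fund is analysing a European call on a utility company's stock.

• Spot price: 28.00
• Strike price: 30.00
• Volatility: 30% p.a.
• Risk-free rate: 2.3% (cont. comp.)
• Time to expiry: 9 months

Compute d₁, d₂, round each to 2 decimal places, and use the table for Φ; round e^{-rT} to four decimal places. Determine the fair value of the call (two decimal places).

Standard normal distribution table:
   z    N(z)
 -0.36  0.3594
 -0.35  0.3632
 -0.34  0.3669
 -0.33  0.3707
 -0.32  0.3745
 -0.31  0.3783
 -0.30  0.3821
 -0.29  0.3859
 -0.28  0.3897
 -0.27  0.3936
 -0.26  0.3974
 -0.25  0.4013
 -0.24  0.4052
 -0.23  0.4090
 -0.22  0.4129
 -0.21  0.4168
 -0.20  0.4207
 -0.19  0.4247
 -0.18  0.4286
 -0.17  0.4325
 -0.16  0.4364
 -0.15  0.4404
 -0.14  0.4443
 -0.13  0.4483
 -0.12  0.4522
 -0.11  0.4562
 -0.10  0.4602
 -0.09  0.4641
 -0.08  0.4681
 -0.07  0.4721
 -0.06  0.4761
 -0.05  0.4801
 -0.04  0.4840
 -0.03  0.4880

T = 0.75;  σ√T = 0.2598
d₁ = [ln(28/30) + (0.023 + 0.3²/2)·0.75] / 0.2598 = [-0.0690 + 0.0510] / 0.2598 = -0.0693 which rounds to -0.07
d₂ = d₁ − σ√T = -0.0693 − 0.2598 = -0.3291 which rounds to -0.33
exp(−rT) = exp(−0.023·0.75) = 0.9829
N(d₁) = N(-0.07) = 0.4721;  N(d₂) = N(-0.33) = 0.3707
C = 28·0.4721 − 30·0.9829·0.3707 = 13.2188 − 10.9308 = 2.2880

2.29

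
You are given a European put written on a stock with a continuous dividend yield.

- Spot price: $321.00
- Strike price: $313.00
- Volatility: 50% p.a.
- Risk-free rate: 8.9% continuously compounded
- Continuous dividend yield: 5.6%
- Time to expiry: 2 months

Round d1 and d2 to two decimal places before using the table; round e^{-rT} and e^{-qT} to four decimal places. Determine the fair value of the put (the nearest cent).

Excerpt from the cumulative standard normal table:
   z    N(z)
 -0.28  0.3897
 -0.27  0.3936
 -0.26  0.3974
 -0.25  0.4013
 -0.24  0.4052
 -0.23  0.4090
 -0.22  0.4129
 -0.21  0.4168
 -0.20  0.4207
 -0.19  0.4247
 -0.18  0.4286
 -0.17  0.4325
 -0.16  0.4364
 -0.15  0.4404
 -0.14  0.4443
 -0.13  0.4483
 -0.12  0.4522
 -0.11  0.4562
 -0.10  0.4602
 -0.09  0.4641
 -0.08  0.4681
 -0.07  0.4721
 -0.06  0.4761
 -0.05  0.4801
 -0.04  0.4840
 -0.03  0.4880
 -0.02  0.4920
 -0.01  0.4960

$20.44

σ√T = 0.5·√0.1667 = 0.2041
d₁ = [ln(321/313) + (0.089 − 0.056 + 0.5²/2)·0.1667] / 0.2041 = [0.0252 + 0.0263] / 0.2041 = 0.2526 → 0.25
d₂ = d₁ − σ√T = 0.2526 − 0.2041 = 0.0485 → 0.05
exp(−qT) = exp(−0.056·0.1667) = 0.9907;  exp(−rT) = exp(−0.089·0.1667) = 0.9853
N(−d₂) = N(-0.05) = 0.4801;  N(−d₁) = N(-0.25) = 0.4013
P = 313·0.9853·0.4801 − 321·0.9907·0.4013 = 148.0623 − 127.6193 = 20.4430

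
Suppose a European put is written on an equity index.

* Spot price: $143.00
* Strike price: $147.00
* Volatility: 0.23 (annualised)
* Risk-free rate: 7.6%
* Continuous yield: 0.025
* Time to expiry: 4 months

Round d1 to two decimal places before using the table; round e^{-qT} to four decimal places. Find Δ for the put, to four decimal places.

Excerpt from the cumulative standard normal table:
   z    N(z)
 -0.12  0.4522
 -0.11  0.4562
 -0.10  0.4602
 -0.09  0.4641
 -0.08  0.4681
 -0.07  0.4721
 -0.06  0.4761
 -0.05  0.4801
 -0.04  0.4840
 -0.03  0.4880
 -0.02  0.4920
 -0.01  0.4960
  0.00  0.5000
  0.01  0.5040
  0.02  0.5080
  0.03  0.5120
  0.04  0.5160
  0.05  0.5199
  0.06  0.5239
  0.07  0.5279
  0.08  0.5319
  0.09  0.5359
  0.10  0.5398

T = 0.3333;  σ√T = 0.1328
d₁ = [ln(143/147) + (0.076 − 0.025 + ½·0.23²)·0.3333] / (σ√T) = (-0.0276 + 0.0258) / 0.1328 = -0.0133 ⇒ -0.01
N(d₁) = N(-0.01) = 0.4960
Δ_put = exp(−qT)·(N(d₁) − 1) = 0.9917·(0.4960 − 1) = -0.4998

-0.4998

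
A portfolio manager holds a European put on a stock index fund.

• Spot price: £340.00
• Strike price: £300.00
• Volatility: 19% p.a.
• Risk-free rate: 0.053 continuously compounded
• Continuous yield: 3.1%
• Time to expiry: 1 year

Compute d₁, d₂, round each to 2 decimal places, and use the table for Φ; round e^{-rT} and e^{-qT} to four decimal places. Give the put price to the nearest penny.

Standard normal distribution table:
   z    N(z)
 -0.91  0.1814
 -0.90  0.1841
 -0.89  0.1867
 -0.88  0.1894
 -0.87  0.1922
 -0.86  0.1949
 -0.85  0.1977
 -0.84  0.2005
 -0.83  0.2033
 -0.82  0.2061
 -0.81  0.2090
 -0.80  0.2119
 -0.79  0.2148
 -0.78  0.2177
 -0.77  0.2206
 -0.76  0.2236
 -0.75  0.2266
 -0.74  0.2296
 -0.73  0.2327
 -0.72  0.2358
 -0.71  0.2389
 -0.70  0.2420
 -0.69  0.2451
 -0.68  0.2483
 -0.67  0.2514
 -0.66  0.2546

£7.29

σ√T = 0.19·√1 = 0.1900
d₁ = [ln(340/300) + (0.053 − 0.031 + ½·0.19²)·1] / (σ√T) = (0.1252 + 0.0401) / 0.1900 = 0.8695 which rounds to 0.87
d₂ = 0.8695 − 0.1900 = 0.6795 which rounds to 0.68
e^(−qT) = e^(−0.031·1) = 0.9695;  e^(−rT) = e^(−0.053·1) = 0.9484
N(−d₂) = N(-0.68) = 0.2483;  N(−d₁) = N(-0.87) = 0.1922
P = 300·0.9484·0.2483 − 340·0.9695·0.1922 = 70.6463 − 63.3549 = 7.2914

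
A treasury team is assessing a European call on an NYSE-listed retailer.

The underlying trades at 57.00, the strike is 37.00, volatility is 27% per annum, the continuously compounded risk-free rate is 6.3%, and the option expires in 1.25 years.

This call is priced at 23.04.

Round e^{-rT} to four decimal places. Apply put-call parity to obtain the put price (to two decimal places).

e^(−rT) = e^(−0.063·1.25) = 0.9243
Put-call parity: C − P = S − K·e^(−rT) = 57 − 37·0.9243 = 57 − 34.1991 = 22.8009
P = C − (C − P) = 23.04 − (22.8009) = 0.2391

0.24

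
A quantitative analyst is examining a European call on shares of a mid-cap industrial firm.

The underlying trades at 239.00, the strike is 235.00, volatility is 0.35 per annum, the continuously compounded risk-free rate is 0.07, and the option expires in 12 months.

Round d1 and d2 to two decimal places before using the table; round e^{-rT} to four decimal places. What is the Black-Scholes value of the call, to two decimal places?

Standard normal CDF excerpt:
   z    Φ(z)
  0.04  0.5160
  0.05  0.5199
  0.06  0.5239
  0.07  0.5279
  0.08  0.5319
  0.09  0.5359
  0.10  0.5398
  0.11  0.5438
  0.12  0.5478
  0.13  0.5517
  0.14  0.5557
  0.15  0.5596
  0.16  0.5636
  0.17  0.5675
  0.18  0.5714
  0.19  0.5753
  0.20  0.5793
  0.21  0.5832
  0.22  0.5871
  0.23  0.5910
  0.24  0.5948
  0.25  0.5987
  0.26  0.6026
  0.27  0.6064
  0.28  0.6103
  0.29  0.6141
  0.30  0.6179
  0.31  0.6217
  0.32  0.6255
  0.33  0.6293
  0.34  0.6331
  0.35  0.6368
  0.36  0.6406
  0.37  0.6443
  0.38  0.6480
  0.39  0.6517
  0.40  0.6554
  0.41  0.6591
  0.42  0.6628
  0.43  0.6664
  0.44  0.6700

T = 1;  σ√T = 0.3500
d₁ = [ln(239/235) + (0.07 + 0.35²/2)·1] / 0.3500 = [0.0169 + 0.1313] / 0.3500 = 0.4232 ≈ 0.42
d₂ = d₁ − σ√T = 0.4232 − 0.3500 = 0.0732 ≈ 0.07
e^(−rT) = e^(−0.07·1) = 0.9324
C = 239·N(0.42) − 235·0.9324·N(0.07) = 239·0.6628 − 235·0.9324·0.5279 = 158.4092 − 115.6703 = 42.7389

42.74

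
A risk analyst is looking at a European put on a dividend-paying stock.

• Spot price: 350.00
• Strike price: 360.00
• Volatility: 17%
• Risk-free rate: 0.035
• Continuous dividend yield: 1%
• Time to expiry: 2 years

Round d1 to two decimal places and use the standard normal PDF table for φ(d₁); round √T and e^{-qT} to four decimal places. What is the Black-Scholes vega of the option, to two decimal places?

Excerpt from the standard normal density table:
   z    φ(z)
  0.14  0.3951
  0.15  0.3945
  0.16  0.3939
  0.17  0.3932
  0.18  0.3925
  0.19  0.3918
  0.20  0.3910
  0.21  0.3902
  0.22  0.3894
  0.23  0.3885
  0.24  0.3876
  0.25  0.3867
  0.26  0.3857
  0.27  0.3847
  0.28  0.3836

σ√T = 0.17 × 1.4142 = 0.2404
d₁ = [ln(350/360) + (0.035 − 0.01 + 0.17²/2)·2] / 0.2404 = [-0.0282 + 0.0789] / 0.2404 = 0.2110 which rounds to 0.21
√T = √2 = 1.4142
φ(d₁) = φ(0.21) = 0.3902
e^(−qT) = e^(−0.01·2) = 0.9802
vega = S·e^(−qT)·φ(d₁)·√T = 350·0.9802·0.3902·1.4142 = 189.3132
(Vega is the same for a European call and put with the same parameters.)

189.31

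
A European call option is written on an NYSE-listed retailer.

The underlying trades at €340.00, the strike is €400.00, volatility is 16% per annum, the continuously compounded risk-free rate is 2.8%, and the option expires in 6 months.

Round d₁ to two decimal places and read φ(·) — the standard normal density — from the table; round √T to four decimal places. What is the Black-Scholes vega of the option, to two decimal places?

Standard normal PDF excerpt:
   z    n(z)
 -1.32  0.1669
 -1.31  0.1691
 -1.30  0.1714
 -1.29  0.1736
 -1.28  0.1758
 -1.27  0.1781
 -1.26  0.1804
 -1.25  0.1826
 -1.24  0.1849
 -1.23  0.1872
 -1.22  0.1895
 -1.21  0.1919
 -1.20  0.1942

σ√T = 0.16·√0.5 = 0.1131
d₁ = [ln(340/400) + (0.028 + 0.16²/2)·0.5] / 0.1131 = [-0.1625 + 0.0204] / 0.1131 = -1.2562 → -1.26
√T = √0.5 = 0.7071
φ(d₁) = φ(-1.26) = 0.1804
vega = S·φ(d₁)·√T = 340·0.1804·0.7071 = 43.3707
(The put has the same vega.)

43.37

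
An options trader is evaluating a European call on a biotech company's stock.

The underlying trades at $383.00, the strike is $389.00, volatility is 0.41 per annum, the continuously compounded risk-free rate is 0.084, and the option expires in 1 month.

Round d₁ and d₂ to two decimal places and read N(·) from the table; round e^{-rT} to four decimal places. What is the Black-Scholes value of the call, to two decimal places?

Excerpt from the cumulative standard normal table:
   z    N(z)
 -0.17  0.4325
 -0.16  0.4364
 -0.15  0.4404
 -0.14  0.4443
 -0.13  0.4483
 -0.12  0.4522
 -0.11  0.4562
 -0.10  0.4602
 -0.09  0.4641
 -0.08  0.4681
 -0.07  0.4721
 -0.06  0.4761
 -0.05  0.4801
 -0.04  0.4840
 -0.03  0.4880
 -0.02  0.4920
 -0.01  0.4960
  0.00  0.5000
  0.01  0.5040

$16.80

T = 0.08333;  σ√T = 0.1184
ln(S/K) + (r + σ²/2)T = ln(383/389) + (0.084 + 0.41²/2)·0.08333 = -0.0155 + 0.0140 = -0.0015
d₁ = -0.0015 / 0.1184 = -0.0130 → -0.01
d₂ = d₁ − σ√T = -0.0130 − 0.1184 = -0.1314 → -0.13
e^(−rT) = e^(−0.084·0.08333) = 0.9930
C = 383·N(-0.01) − 389·0.9930·N(-0.13) = 383·0.4960 − 389·0.9930·0.4483 = 189.9680 − 173.1680 = 16.8000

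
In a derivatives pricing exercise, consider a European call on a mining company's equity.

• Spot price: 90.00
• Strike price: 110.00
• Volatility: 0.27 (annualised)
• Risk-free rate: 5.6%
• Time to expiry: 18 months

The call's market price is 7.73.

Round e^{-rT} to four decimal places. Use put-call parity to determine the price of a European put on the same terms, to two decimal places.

e^(−rT) = e^(−0.056·1.5) = 0.9194
Put-call parity: C − P = S − K·e^(−rT) = 90 − 110·0.9194 = 90 − 101.1340 = -11.1340
P = C − (C − P) = 7.73 − (-11.1340) = 18.8640

18.86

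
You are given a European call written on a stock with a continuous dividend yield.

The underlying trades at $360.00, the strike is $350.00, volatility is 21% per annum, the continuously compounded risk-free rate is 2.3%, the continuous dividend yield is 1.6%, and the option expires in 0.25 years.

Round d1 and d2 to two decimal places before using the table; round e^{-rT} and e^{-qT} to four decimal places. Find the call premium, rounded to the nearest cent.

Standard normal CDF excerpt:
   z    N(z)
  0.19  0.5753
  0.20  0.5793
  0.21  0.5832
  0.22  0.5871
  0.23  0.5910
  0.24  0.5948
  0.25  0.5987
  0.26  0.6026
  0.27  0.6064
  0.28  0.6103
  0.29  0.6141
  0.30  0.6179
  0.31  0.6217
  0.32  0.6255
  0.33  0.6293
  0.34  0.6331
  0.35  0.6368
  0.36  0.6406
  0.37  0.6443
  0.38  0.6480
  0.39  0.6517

$21.33

σ√T = 0.21 × 0.5000 = 0.1050
d₁ = [ln(360/350) + (0.023 − 0.016 + 0.21²/2)·0.25] / 0.1050 = [0.0282 + 0.0073] / 0.1050 = 0.3375 → 0.34
d₂ = d₁ − σ√T = 0.3375 − 0.1050 = 0.2325 → 0.23
e^(−qT) = e^(−0.016·0.25) = 0.9960;  e^(−rT) = e^(−0.023·0.25) = 0.9943
N(d₁) = N(0.34) = 0.6331;  N(d₂) = N(0.23) = 0.5910
C = 360·0.9960·0.6331 − 350·0.9943·0.5910 = 227.0043 − 205.6710 = 21.3334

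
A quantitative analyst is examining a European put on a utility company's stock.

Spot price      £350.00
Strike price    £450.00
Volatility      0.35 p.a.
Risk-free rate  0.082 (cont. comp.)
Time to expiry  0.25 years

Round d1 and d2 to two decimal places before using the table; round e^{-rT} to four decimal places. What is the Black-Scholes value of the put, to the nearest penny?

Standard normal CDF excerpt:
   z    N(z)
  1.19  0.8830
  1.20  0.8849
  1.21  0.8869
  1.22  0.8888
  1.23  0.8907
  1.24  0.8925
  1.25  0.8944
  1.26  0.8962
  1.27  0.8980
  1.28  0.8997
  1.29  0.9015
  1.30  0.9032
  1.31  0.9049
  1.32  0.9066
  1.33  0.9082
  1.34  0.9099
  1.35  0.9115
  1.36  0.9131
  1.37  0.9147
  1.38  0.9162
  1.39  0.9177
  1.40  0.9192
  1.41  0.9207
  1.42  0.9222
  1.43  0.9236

£94.16

σ√T = 0.35 × 0.5000 = 0.1750
d₁ = [ln(350/450) + (0.082 + 0.35²/2)·0.25] / 0.1750 = [-0.2513 + 0.0358] / 0.1750 = -1.2314 ⇒ -1.23
d₂ = d₁ − σ√T = -1.2314 − 0.1750 = -1.4064 ⇒ -1.41
exp(−rT) = exp(−0.082·0.25) = 0.9797
N(−d₂) = N(1.41) = 0.9207;  N(−d₁) = N(1.23) = 0.8907
P = 450·0.9797·0.9207 − 350·0.8907 = 405.9044 − 311.7450 = 94.1594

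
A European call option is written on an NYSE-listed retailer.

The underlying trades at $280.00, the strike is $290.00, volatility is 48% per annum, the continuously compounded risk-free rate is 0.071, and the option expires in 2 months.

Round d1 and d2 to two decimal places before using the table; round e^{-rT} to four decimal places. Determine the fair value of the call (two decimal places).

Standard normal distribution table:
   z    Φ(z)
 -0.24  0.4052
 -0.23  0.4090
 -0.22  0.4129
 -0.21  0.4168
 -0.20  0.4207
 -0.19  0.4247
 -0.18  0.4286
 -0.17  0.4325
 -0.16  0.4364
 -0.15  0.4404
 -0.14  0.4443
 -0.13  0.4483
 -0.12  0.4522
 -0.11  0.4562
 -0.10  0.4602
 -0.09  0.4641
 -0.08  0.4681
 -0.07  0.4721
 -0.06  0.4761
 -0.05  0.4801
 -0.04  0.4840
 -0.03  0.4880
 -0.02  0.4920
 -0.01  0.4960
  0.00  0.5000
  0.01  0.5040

$19.43

T = 0.1667;  σ√T = 0.1960
d₁ = [ln(280/290) + (0.071 + ½·0.48²)·0.1667] / (σ√T) = (-0.0351 + 0.0310) / 0.1960 = -0.0207 which rounds to -0.02
d₂ = -0.0207 − 0.1960 = -0.2167 which rounds to -0.22
e^(−rT) = e^(−0.071·0.1667) = 0.9882
N(d₁) = N(-0.02) = 0.4920;  N(d₂) = N(-0.22) = 0.4129
C = 280·0.4920 − 290·0.9882·0.4129 = 137.7600 − 118.3281 = 19.4319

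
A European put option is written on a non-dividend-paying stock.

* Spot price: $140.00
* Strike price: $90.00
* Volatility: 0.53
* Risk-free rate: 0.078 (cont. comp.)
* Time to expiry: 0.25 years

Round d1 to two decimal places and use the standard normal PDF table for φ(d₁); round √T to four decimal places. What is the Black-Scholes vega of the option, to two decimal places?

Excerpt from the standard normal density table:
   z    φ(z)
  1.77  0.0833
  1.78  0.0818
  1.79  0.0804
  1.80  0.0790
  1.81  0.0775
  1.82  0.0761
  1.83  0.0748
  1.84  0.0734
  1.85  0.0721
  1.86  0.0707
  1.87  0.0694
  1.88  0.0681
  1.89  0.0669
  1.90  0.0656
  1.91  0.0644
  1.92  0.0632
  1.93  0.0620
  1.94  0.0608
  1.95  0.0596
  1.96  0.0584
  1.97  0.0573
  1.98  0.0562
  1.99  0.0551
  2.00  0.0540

σ√T = 0.53·√0.25 = 0.2650
d₁ = [ln(140/90) + (0.078 + 0.53²/2)·0.25] / 0.2650 = [0.4418 + 0.0546] / 0.2650 = 1.8734 which rounds to 1.87
√T = √0.25 = 0.5000
φ(d₁) = φ(1.87) = 0.0694
vega = S·φ(d₁)·√T = 140·0.0694·0.5000 = 4.8580
(Call and put vega coincide under Black-Scholes.)

4.86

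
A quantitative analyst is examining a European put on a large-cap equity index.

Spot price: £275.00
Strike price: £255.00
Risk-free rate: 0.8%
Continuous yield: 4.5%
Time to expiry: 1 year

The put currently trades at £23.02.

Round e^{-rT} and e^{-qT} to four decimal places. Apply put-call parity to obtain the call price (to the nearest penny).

£32.96

e^(−qT) = e^(−0.045·1) = 0.9560;  e^(−rT) = e^(−0.008·1) = 0.9920
Put-call parity: C − P = S·e^(−qT) − K·e^(−rT) = 275·0.9560 − 255·0.9920 = 262.9000 − 252.9600 = 9.9400
C = P + (C − P) = 23.02 + (9.9400) = 32.9600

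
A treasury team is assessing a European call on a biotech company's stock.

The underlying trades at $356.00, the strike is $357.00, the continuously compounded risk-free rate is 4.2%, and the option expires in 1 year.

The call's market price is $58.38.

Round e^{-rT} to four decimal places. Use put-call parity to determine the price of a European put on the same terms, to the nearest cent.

$44.71

e^(−rT) = e^(−0.042·1) = 0.9589
Put-call parity: C − P = S − K·e^(−rT) = 356 − 357·0.9589 = 356 − 342.3273 = 13.6727
P = C − (C − P) = 58.38 − (13.6727) = 44.7073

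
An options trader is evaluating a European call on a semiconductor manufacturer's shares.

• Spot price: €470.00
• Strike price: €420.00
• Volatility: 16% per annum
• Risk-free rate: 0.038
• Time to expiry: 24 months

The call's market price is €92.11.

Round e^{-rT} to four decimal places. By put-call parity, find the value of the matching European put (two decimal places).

€11.37

e^(−rT) = e^(−0.038·2) = 0.9268
Put-call parity: C − P = S − K·e^(−rT) = 470 − 420·0.9268 = 470 − 389.2560 = 80.7440
P = C − (C − P) = 92.11 − (80.7440) = 11.3660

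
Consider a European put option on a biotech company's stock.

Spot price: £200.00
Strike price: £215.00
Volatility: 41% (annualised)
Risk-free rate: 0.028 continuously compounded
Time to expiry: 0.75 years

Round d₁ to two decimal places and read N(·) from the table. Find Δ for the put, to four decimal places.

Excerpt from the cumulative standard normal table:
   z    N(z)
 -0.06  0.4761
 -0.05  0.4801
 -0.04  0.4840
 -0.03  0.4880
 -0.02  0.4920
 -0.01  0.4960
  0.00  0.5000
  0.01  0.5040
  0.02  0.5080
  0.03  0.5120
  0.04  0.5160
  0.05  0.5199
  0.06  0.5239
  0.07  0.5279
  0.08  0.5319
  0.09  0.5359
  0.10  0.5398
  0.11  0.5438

-0.4880

σ√T = 0.41·√0.75 = 0.3551
d₁ = [ln(200/215) + (0.028 + 0.41²/2)·0.75] / 0.3551 = [-0.0723 + 0.0840] / 0.3551 = 0.0330 ⇒ 0.03
N(d₁) = N(0.03) = 0.5120
Δ_put = N(d₁) − 1 = 0.5120 − 1 = -0.4880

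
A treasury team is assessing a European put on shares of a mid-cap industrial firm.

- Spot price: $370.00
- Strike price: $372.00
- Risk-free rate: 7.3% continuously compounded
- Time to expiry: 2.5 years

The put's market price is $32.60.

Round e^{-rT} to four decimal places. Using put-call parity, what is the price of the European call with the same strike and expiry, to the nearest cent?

exp(−rT) = exp(−0.073·2.5) = 0.8332
Put-call parity: C − P = S − K·e^(−rT) = 370 − 372·0.8332 = 370 − 309.9504 = 60.0496
C = P + (C − P) = 32.60 + (60.0496) = 92.6496

$92.65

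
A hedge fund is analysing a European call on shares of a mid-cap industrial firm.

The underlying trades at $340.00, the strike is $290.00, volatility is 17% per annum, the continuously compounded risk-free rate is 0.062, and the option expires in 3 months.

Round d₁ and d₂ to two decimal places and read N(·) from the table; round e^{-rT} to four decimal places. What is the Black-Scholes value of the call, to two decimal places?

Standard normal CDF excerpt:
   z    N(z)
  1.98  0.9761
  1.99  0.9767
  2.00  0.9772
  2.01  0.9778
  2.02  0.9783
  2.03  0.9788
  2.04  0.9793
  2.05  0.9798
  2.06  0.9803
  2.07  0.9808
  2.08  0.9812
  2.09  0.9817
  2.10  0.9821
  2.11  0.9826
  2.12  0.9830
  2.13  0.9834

σ√T = 0.17·√0.25 = 0.0850
ln(S/K) + (r + σ²/2)T = ln(340/290) + (0.062 + 0.17²/2)·0.25 = 0.1591 + 0.0191 = 0.1782
d₁ = 0.1782 / 0.0850 = 2.0962 ≈ 2.10
d₂ = d₁ − σ√T = 2.0962 − 0.0850 = 2.0112 ≈ 2.01
e^(−rT) = e^(−0.062·0.25) = 0.9846
C = 340·N(2.10) − 290·0.9846·N(2.01) = 340·0.9821 − 290·0.9846·0.9778 = 333.9140 − 279.1951 = 54.7189

$54.72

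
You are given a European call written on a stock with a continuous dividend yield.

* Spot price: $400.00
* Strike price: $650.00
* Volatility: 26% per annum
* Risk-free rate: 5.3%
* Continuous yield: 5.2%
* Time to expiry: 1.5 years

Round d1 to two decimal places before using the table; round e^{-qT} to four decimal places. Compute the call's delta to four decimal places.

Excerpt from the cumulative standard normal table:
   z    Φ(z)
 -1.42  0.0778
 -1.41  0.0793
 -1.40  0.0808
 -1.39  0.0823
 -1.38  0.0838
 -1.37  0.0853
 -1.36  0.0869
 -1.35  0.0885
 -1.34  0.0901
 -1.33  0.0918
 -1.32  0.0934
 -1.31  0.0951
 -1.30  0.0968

0.0804

σ√T = 0.26 × 1.2247 = 0.3184
d₁ = [ln(400/650) + (0.053 − 0.052 + 0.26²/2)·1.5] / 0.3184 = [-0.4855 + 0.0522] / 0.3184 = -1.3607 ≈ -1.36
N(d₁) = N(-1.36) = 0.0869
Δ_call = e^(−qT)·N(d₁) = 0.9250·0.0869 = 0.0804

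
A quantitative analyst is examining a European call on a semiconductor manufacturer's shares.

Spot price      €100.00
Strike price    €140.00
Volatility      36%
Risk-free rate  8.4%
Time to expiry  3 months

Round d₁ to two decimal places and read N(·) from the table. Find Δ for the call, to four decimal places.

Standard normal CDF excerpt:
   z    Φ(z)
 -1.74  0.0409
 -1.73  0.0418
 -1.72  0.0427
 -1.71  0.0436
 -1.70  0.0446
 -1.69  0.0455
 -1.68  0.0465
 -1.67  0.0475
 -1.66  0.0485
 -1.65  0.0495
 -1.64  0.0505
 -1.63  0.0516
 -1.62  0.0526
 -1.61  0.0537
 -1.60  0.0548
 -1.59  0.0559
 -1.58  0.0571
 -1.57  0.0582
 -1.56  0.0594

0.0485

σ√T = 0.36 × 0.5000 = 0.1800
d₁ = [ln(100/140) + (0.084 + 0.36²/2)·0.25] / 0.1800 = [-0.3365 + 0.0372] / 0.1800 = -1.6626 → -1.66
N(d₁) = N(-1.66) = 0.0485
Δ_call = N(d₁) = 0.0485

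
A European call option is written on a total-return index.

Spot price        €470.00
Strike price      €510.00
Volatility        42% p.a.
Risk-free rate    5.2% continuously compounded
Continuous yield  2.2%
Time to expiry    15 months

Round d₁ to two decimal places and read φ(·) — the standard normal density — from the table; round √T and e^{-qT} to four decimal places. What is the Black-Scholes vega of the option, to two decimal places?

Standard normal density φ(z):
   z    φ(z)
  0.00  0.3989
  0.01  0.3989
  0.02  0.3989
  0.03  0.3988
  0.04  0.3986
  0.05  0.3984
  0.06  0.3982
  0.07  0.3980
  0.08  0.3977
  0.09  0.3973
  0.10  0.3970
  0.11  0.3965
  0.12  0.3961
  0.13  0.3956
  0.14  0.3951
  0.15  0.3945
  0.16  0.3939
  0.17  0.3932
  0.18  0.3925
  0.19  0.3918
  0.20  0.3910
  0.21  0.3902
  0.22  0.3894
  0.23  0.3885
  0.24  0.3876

σ√T = 0.42·√1.25 = 0.4696
d₁ = [ln(470/510) + (0.052 − 0.022 + 0.42²/2)·1.25] / 0.4696 = [-0.0817 + 0.1477] / 0.4696 = 0.1407 → 0.14
√T = √1.25 = 1.1180
φ(d₁) = φ(0.14) = 0.3951
exp(−qT) = exp(−0.022·1.25) = 0.9729
vega = S·exp(−qT)·φ(d₁)·√T = 470·0.9729·0.3951·1.1180 = 201.9830

201.98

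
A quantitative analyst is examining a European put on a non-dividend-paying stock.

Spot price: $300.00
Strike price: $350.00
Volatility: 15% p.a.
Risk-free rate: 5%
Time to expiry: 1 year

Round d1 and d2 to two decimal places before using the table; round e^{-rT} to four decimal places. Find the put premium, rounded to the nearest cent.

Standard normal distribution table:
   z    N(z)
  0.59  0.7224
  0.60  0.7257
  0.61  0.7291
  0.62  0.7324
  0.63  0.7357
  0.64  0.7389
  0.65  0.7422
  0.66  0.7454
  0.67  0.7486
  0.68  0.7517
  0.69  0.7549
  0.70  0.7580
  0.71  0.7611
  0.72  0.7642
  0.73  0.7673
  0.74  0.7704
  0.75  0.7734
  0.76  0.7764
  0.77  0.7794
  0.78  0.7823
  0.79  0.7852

σ√T = 0.15·√1 = 0.1500
ln(S/K) + (r + σ²/2)T = ln(300/350) + (0.05 + 0.15²/2)·1 = -0.1542 + 0.0612 = -0.0929
d₁ = -0.0929 / 0.1500 = -0.6193 → -0.62
d₂ = d₁ − σ√T = -0.6193 − 0.1500 = -0.7693 → -0.77
exp(−rT) = exp(−0.05·1) = 0.9512
N(−d₂) = N(0.77) = 0.7794;  N(−d₁) = N(0.62) = 0.7324
P = 350·0.9512·0.7794 − 300·0.7324 = 259.4778 − 219.7200 = 39.7578

$39.76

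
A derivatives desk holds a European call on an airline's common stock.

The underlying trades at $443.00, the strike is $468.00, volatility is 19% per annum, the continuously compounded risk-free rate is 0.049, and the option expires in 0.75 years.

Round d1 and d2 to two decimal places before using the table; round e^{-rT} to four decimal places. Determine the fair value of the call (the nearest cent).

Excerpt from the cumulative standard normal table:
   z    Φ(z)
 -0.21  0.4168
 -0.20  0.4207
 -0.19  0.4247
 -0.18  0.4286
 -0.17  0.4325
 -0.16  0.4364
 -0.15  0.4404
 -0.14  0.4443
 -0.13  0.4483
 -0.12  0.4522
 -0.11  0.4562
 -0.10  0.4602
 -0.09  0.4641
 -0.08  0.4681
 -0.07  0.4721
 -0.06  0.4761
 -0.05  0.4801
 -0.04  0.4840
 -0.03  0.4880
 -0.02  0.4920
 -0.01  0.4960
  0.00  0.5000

T = 0.75;  σ√T = 0.1645
d₁ = [ln(443/468) + (0.049 + 0.19²/2)·0.75] / 0.1645 = [-0.0549 + 0.0503] / 0.1645 = -0.0280 which rounds to -0.03
d₂ = d₁ − σ√T = -0.0280 − 0.1645 = -0.1926 which rounds to -0.19
exp(−rT) = exp(−0.049·0.75) = 0.9639
N(d₁) = N(-0.03) = 0.4880;  N(d₂) = N(-0.19) = 0.4247
C = 443·0.4880 − 468·0.9639·0.4247 = 216.1840 − 191.5844 = 24.5996

$24.60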